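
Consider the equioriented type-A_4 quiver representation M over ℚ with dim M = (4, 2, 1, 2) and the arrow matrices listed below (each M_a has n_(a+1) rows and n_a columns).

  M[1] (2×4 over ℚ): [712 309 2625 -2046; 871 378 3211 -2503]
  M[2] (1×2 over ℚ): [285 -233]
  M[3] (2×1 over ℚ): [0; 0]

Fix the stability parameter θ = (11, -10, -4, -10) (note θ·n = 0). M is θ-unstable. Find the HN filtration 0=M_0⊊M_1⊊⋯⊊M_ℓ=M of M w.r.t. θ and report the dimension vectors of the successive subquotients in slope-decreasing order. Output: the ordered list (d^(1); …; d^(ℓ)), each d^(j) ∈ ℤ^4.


Barcode: M ≅ I[1,1]^2, I[1,2], I[1,3], I[4,4]^2. HN layers by μ_θ (4 steps, strictly decreasing):
  μ^(1)=11; μ^(2)=1/2; μ^(3)=-1; μ^(4)=-10

((2, 0, 0, 0); (1, 1, 0, 0); (1, 1, 1, 0); (0, 0, 0, 2))


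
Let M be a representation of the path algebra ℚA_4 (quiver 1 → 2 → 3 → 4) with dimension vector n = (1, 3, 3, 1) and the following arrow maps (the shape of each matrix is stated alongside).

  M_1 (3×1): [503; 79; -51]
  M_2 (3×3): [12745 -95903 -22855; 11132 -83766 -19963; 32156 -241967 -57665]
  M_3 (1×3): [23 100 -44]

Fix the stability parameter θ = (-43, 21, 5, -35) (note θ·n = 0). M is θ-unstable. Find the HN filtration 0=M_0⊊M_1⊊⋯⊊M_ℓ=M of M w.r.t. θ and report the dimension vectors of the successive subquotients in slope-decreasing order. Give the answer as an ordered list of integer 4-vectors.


Via rank(M_{q-1}∘⋯∘M_p): M ≅ I[1,4], I[2,3]^2.
μ_θ-semistable layers: μ^(1)=13; μ^(2)=-3; μ^(3)=-43

((0, 2, 2, 0); (0, 1, 1, 1); (1, 0, 0, 0))


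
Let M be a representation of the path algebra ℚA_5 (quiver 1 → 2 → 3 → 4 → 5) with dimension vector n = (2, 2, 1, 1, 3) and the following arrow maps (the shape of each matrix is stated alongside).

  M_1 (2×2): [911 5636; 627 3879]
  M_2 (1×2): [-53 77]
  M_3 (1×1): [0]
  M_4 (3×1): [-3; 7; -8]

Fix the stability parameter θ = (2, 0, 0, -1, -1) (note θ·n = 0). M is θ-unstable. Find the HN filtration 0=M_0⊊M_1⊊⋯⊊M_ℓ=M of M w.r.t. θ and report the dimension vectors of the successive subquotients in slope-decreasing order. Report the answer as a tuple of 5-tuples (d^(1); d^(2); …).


Barcode: M ≅ I[1,2], I[1,3], I[4,5], I[5,5]^2. HN layers by μ_θ (3 steps, strictly decreasing):
  μ^(1)=1; μ^(2)=2/3; μ^(3)=-1

((1, 1, 0, 0, 0); (1, 1, 1, 0, 0); (0, 0, 0, 1, 3))


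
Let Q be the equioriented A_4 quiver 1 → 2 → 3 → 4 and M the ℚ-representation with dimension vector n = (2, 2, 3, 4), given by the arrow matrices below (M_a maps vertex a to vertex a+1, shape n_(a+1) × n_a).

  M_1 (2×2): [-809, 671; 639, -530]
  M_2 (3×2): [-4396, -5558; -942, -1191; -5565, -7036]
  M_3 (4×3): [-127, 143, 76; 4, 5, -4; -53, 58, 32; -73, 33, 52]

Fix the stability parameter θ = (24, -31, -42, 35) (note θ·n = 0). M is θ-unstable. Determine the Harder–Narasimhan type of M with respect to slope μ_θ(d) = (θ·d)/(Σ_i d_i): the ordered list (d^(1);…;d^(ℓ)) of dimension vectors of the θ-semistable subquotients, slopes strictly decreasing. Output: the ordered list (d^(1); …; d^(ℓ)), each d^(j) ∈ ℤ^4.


Barcode: M ≅ I[1,3], I[1,4], I[3,4], I[4,4]^2. HN layers by μ_θ (3 steps, strictly decreasing):
  μ^(1)=35; μ^(2)=-49/3; μ^(3)=-42

((0, 0, 0, 4); (2, 2, 2, 0); (0, 0, 1, 0))


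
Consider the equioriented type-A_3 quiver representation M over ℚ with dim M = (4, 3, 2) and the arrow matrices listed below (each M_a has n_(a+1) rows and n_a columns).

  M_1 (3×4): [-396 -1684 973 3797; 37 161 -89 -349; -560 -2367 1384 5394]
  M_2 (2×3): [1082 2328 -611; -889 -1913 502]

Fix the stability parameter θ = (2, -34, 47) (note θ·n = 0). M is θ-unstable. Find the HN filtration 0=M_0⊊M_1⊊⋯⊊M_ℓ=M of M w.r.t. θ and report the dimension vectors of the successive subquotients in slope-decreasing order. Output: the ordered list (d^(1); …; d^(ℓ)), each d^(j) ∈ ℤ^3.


Barcode: M ≅ I[1,1], I[1,2], I[1,3]^2. HN layers by μ_θ (3 steps, strictly decreasing):
  μ^(1)=47; μ^(2)=2; μ^(3)=-16

((0, 0, 2); (1, 0, 0); (3, 3, 0))


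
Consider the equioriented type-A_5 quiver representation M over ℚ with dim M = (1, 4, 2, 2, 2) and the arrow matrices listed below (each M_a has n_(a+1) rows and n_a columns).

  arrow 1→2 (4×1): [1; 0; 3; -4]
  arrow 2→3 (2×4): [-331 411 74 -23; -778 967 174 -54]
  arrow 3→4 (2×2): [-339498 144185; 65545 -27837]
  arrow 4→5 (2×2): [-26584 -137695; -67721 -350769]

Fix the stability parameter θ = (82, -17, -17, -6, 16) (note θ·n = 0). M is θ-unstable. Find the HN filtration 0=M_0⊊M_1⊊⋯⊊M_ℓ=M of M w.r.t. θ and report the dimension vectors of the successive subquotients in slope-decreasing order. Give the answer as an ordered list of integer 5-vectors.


Barcode: M ≅ I[1,5], I[2,2]^2, I[2,5]. HN layers by μ_θ (4 steps, strictly decreasing):
  μ^(1)=16; μ^(2)=21/2; μ^(3)=-6; μ^(4)=-17

((0, 0, 0, 0, 2); (1, 1, 1, 1, 0); (0, 0, 0, 1, 0); (0, 3, 1, 0, 0))


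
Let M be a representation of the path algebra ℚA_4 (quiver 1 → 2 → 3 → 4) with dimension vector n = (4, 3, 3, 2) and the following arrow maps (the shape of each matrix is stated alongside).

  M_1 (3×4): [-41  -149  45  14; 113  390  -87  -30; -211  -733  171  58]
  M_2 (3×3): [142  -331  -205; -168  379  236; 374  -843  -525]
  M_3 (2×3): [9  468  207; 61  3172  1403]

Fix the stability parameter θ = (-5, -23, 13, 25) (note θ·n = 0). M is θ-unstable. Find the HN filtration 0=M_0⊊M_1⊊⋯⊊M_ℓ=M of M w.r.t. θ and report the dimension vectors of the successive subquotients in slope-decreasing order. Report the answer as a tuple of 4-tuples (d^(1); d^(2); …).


Via rank(M_{q-1}∘⋯∘M_p): M ≅ I[1,1]^2, I[1,3], I[1,4], I[2,3], I[4,4].
μ_θ-semistable layers: μ^(1)=25; μ^(2)=13; μ^(3)=-5; μ^(4)=-14; μ^(5)=-23

((0, 0, 0, 2); (0, 0, 3, 0); (2, 0, 0, 0); (2, 2, 0, 0); (0, 1, 0, 0))


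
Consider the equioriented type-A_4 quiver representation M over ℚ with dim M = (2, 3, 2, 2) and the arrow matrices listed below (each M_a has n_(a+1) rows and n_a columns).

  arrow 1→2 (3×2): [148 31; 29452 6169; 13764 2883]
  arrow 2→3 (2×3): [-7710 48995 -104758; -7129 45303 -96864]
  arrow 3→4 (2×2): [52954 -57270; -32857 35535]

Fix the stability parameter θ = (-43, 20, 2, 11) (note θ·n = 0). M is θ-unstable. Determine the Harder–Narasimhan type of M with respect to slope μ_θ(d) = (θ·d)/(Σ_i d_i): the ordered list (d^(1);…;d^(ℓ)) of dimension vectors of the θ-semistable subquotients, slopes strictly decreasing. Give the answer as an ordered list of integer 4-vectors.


Via rank(M_{q-1}∘⋯∘M_p): M ≅ I[1,1], I[1,4], I[2,2], I[2,3], I[4,4].
μ_θ-semistable layers: μ^(1)=20; μ^(2)=11; μ^(3)=-43

((0, 1, 0, 0); (0, 2, 2, 2); (2, 0, 0, 0))


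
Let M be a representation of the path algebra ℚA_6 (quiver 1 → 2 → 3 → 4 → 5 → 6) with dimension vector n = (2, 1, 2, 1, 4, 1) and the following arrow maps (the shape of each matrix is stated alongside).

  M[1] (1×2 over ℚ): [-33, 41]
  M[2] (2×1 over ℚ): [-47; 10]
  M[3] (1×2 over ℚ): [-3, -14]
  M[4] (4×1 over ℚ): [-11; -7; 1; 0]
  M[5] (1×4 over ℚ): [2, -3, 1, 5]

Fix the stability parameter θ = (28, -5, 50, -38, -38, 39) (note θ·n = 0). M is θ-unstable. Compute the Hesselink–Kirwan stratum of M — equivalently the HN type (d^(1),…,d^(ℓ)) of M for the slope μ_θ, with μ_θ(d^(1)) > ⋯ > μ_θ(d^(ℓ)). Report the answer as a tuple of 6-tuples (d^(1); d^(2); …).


Interval decomposition of M: I[1,1], I[1,5], I[3,3], I[5,5]^2, I[5,6].
HN type (ℓ=5): μ^(1)=50; μ^(2)=39; μ^(3)=28; μ^(4)=-3/5; μ^(5)=-38

((0, 0, 1, 0, 0, 0); (0, 0, 0, 0, 0, 1); (1, 0, 0, 0, 0, 0); (1, 1, 1, 1, 1, 0); (0, 0, 0, 0, 3, 0))


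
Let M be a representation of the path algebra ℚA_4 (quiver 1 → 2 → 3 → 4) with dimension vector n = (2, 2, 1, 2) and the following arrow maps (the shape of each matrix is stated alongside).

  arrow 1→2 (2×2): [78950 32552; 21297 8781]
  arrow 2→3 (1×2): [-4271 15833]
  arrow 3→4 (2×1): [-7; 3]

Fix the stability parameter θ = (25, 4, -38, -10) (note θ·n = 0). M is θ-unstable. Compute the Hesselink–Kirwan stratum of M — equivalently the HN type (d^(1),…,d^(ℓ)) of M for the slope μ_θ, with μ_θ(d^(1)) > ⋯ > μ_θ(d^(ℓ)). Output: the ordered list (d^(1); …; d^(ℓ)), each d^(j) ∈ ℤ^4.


Barcode: M ≅ I[1,2], I[1,4], I[4,4]. HN layers by μ_θ (3 steps, strictly decreasing):
  μ^(1)=29/2; μ^(2)=-19/4; μ^(3)=-10

((1, 1, 0, 0); (1, 1, 1, 1); (0, 0, 0, 1))


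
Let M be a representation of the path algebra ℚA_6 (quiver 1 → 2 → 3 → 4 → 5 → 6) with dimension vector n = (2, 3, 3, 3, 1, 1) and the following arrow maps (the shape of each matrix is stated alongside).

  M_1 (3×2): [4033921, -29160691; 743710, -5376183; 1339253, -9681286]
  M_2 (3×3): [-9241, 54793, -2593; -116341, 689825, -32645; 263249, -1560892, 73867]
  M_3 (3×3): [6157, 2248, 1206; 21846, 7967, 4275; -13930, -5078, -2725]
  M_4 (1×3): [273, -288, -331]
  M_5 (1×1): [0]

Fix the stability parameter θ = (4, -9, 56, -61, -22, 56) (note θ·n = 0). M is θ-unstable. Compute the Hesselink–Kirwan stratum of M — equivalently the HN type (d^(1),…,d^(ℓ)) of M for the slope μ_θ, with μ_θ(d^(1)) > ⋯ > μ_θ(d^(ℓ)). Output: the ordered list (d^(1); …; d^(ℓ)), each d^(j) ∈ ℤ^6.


Via rank(M_{q-1}∘⋯∘M_p): M ≅ I[1,2], I[1,5], I[2,4], I[3,4], I[6,6].
μ_θ-semistable layers: μ^(1)=56; μ^(2)=-5/2; μ^(3)=-32/5; μ^(4)=-9

((0, 0, 0, 0, 0, 1); (1, 1, 2, 2, 0, 0); (1, 1, 1, 1, 1, 0); (0, 1, 0, 0, 0, 0))


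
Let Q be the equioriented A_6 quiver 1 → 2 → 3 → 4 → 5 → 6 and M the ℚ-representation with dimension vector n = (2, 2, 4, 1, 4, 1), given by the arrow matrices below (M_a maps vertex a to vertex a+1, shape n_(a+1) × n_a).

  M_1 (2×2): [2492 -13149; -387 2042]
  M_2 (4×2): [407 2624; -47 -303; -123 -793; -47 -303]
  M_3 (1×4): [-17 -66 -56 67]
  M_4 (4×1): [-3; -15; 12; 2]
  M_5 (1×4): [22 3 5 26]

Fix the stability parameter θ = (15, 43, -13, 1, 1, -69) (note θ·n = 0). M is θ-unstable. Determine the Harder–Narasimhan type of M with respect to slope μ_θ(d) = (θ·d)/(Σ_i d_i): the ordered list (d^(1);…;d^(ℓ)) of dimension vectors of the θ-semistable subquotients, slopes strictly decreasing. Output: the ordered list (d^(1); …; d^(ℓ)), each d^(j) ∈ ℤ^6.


Barcode: M ≅ I[1,3], I[1,6], I[3,3]^2, I[5,5]^3. HN layers by μ_θ (4 steps, strictly decreasing):
  μ^(1)=15; μ^(2)=1; μ^(3)=-11/3; μ^(4)=-13

((1, 1, 1, 0, 0, 0); (0, 0, 0, 0, 3, 0); (1, 1, 1, 1, 1, 1); (0, 0, 2, 0, 0, 0))


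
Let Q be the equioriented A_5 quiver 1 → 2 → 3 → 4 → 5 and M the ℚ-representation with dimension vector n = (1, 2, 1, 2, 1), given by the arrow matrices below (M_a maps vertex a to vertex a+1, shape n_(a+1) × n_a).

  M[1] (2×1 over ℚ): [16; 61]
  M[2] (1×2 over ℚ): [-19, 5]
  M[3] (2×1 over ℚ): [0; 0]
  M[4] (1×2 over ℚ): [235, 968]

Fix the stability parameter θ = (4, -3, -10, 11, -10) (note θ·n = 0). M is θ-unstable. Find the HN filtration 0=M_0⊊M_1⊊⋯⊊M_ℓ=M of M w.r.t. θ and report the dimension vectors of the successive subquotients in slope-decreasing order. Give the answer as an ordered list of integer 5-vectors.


Barcode: M ≅ I[1,3], I[2,2], I[4,4], I[4,5]. HN layers by μ_θ (3 steps, strictly decreasing):
  μ^(1)=11; μ^(2)=1/2; μ^(3)=-3

((0, 0, 0, 1, 0); (0, 0, 0, 1, 1); (1, 2, 1, 0, 0))


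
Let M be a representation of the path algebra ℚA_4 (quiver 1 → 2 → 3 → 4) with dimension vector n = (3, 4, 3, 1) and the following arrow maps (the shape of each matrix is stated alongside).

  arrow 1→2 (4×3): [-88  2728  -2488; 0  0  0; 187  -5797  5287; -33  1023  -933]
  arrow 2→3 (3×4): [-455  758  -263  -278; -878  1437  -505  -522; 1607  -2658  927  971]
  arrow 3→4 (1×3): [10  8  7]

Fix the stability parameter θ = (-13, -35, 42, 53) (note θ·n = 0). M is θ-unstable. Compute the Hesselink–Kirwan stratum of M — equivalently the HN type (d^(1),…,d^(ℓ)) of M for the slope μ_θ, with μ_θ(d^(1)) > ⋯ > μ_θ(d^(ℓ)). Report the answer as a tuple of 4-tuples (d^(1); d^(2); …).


Interval decomposition of M: I[1,1]^2, I[1,3], I[2,2], I[2,3], I[2,4].
HN type (ℓ=5): μ^(1)=53; μ^(2)=42; μ^(3)=-13; μ^(4)=-24; μ^(5)=-35

((0, 0, 0, 1); (0, 0, 3, 0); (2, 0, 0, 0); (1, 1, 0, 0); (0, 3, 0, 0))


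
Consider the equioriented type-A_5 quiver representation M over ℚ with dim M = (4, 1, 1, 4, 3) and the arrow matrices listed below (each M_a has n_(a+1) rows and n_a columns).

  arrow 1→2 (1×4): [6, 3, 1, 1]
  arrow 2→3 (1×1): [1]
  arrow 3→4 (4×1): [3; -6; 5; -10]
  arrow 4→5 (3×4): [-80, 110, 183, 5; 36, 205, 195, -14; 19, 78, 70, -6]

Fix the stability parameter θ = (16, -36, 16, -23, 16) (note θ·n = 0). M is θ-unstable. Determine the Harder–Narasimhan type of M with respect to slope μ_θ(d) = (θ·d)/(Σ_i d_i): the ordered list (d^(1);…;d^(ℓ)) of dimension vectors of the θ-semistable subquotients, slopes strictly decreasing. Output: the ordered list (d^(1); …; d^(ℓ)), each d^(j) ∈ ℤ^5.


Via rank(M_{q-1}∘⋯∘M_p): M ≅ I[1,1]^3, I[1,5], I[4,4], I[4,5]^2.
μ_θ-semistable layers: μ^(1)=16; μ^(2)=-7/2; μ^(3)=-10; μ^(4)=-23

((3, 0, 0, 0, 3); (0, 0, 1, 1, 0); (1, 1, 0, 0, 0); (0, 0, 0, 3, 0))


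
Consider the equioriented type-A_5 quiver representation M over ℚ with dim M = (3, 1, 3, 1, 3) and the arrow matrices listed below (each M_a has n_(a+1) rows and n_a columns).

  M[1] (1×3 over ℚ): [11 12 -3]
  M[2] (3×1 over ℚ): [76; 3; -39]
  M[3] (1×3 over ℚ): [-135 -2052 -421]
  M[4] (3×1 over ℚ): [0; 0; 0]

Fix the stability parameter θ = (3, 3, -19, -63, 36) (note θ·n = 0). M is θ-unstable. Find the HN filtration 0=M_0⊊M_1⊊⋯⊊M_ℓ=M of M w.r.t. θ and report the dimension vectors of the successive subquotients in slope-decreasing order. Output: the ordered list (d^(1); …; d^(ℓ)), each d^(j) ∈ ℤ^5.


Via rank(M_{q-1}∘⋯∘M_p): M ≅ I[1,1]^2, I[1,4], I[3,3]^2, I[5,5]^3.
μ_θ-semistable layers: μ^(1)=36; μ^(2)=3; μ^(3)=-19

((0, 0, 0, 0, 3); (2, 0, 0, 0, 0); (1, 1, 3, 1, 0))


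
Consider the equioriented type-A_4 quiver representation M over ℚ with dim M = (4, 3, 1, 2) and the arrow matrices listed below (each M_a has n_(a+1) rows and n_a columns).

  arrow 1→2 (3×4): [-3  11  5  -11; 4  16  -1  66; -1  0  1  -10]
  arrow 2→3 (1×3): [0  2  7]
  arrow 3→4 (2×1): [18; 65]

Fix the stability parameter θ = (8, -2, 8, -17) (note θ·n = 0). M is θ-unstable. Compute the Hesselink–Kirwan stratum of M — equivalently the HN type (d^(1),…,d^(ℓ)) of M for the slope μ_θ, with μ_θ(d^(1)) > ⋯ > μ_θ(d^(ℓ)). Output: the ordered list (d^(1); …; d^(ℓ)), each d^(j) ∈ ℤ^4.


Interval decomposition of M: I[1,1], I[1,2]^2, I[1,4], I[4,4].
HN type (ℓ=4): μ^(1)=8; μ^(2)=3; μ^(3)=-3/4; μ^(4)=-17

((1, 0, 0, 0); (2, 2, 0, 0); (1, 1, 1, 1); (0, 0, 0, 1))


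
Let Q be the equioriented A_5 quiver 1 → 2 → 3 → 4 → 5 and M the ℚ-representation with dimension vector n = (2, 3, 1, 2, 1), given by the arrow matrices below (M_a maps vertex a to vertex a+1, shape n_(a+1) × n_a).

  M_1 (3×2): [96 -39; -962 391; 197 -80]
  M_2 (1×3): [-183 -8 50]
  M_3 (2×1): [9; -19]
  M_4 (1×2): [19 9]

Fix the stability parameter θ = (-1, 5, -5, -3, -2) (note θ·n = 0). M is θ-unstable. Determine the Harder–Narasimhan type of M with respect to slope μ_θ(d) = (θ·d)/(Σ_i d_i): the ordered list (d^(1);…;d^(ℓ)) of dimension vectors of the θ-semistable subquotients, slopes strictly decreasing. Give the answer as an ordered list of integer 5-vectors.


Barcode: M ≅ I[1,2], I[1,4], I[2,2], I[4,5]. HN layers by μ_θ (4 steps, strictly decreasing):
  μ^(1)=5; μ^(2)=-1; μ^(3)=-2; μ^(4)=-3

((0, 2, 0, 0, 0); (2, 1, 1, 1, 0); (0, 0, 0, 0, 1); (0, 0, 0, 1, 0))


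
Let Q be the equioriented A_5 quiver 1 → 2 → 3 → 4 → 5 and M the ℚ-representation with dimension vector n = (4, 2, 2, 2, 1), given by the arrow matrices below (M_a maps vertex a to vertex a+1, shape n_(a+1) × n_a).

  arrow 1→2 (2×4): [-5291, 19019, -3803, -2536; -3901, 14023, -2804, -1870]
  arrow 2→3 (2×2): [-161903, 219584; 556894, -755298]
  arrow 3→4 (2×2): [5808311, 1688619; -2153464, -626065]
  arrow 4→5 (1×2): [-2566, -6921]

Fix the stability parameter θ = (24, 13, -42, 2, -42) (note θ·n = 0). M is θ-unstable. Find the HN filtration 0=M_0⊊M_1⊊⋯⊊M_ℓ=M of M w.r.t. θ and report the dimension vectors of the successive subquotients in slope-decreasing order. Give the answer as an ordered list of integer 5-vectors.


Via rank(M_{q-1}∘⋯∘M_p): M ≅ I[1,1]^2, I[1,4], I[1,5].
μ_θ-semistable layers: μ^(1)=24; μ^(2)=2; μ^(3)=-5/3; μ^(4)=-9

((2, 0, 0, 0, 0); (0, 0, 0, 1, 0); (1, 1, 1, 0, 0); (1, 1, 1, 1, 1))


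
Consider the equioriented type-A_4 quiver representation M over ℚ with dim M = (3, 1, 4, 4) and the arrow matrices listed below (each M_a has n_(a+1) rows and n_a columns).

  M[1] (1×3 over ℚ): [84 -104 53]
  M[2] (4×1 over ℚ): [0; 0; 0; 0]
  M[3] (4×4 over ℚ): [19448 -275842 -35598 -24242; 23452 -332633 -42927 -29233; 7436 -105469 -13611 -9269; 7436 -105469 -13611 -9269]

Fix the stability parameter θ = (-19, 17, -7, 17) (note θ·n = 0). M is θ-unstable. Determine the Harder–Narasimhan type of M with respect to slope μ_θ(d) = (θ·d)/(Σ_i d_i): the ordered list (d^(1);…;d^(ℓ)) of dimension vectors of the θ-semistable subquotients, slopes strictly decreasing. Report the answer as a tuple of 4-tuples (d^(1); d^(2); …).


Barcode: M ≅ I[1,1]^2, I[1,2], I[3,3]^3, I[3,4], I[4,4]^3. HN layers by μ_θ (3 steps, strictly decreasing):
  μ^(1)=17; μ^(2)=-7; μ^(3)=-19

((0, 1, 0, 4); (0, 0, 4, 0); (3, 0, 0, 0))


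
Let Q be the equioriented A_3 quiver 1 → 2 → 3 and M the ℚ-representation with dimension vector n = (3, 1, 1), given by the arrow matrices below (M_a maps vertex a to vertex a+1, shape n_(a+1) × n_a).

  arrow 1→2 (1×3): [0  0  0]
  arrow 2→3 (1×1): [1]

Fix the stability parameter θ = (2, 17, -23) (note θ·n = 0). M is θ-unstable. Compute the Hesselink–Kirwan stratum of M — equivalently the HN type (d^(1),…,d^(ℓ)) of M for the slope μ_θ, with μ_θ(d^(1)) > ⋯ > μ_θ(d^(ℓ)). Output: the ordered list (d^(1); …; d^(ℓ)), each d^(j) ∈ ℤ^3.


Barcode: M ≅ I[1,1]^3, I[2,3]. HN layers by μ_θ (2 steps, strictly decreasing):
  μ^(1)=2; μ^(2)=-3

((3, 0, 0); (0, 1, 1))


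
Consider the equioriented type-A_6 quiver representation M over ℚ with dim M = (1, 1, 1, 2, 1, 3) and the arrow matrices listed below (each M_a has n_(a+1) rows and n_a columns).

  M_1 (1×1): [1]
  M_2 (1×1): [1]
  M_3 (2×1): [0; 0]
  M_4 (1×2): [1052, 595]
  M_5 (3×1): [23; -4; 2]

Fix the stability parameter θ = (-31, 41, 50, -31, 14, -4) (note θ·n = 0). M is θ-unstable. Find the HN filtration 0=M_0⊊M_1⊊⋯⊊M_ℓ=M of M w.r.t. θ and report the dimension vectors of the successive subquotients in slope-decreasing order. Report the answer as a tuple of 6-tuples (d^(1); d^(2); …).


Barcode: M ≅ I[1,3], I[4,4], I[4,6], I[6,6]^2. HN layers by μ_θ (5 steps, strictly decreasing):
  μ^(1)=50; μ^(2)=41; μ^(3)=5; μ^(4)=-4; μ^(5)=-31

((0, 0, 1, 0, 0, 0); (0, 1, 0, 0, 0, 0); (0, 0, 0, 0, 1, 1); (0, 0, 0, 0, 0, 2); (1, 0, 0, 2, 0, 0))


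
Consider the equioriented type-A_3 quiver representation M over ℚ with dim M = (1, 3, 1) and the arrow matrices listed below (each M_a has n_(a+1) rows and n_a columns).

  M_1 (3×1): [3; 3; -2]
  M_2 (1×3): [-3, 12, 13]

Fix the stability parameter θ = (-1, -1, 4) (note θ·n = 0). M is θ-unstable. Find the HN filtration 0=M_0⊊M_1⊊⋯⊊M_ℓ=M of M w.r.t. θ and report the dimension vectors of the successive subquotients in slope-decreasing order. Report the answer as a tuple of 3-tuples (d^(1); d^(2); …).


Via rank(M_{q-1}∘⋯∘M_p): M ≅ I[1,3], I[2,2]^2.
μ_θ-semistable layers: μ^(1)=4; μ^(2)=-1

((0, 0, 1); (1, 3, 0))


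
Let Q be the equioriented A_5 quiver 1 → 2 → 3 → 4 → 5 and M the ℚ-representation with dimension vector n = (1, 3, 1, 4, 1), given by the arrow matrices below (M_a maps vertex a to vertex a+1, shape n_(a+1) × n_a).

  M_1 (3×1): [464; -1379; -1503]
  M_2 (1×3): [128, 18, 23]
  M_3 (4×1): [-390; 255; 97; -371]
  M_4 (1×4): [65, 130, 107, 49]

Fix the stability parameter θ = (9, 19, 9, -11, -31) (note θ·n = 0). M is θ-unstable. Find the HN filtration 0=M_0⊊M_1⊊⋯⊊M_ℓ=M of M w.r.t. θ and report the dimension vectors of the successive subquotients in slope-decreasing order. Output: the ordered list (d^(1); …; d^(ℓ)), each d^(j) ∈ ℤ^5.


Barcode: M ≅ I[1,4], I[2,2]^2, I[4,4]^2, I[4,5]. HN layers by μ_θ (4 steps, strictly decreasing):
  μ^(1)=19; μ^(2)=13/2; μ^(3)=-11; μ^(4)=-21

((0, 2, 0, 0, 0); (1, 1, 1, 1, 0); (0, 0, 0, 2, 0); (0, 0, 0, 1, 1))


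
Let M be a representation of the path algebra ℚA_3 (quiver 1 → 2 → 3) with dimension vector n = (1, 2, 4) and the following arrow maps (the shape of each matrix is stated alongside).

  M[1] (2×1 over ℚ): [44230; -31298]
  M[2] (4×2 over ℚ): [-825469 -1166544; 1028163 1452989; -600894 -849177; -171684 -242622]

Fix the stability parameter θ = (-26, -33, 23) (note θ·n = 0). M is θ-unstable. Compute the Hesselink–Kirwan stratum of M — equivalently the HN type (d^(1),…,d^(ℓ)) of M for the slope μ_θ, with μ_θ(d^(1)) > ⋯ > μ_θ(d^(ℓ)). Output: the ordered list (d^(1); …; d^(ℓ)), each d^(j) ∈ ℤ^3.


Via rank(M_{q-1}∘⋯∘M_p): M ≅ I[1,3], I[2,3], I[3,3]^2.
μ_θ-semistable layers: μ^(1)=23; μ^(2)=-59/2; μ^(3)=-33

((0, 0, 4); (1, 1, 0); (0, 1, 0))


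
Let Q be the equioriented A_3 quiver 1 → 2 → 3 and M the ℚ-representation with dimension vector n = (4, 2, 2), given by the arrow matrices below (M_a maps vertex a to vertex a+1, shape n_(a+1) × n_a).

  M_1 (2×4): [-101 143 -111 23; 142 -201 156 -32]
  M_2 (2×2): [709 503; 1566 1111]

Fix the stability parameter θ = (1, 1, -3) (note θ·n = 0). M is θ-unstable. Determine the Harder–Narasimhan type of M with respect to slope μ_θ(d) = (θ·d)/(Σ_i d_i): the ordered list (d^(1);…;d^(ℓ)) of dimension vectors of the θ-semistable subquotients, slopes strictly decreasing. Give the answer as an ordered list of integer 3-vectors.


Interval decomposition of M: I[1,1]^2, I[1,3]^2.
HN type (ℓ=2): μ^(1)=1; μ^(2)=-1/3

((2, 0, 0); (2, 2, 2))


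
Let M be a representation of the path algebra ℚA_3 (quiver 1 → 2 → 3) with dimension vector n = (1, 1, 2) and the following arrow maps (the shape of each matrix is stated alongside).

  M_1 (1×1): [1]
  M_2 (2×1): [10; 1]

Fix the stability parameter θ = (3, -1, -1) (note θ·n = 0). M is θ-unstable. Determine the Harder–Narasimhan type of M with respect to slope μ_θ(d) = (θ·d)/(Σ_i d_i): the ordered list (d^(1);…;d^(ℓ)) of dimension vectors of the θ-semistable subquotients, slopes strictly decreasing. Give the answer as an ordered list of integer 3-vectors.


Interval decomposition of M: I[1,3], I[3,3].
HN type (ℓ=2): μ^(1)=1/3; μ^(2)=-1

((1, 1, 1); (0, 0, 1))


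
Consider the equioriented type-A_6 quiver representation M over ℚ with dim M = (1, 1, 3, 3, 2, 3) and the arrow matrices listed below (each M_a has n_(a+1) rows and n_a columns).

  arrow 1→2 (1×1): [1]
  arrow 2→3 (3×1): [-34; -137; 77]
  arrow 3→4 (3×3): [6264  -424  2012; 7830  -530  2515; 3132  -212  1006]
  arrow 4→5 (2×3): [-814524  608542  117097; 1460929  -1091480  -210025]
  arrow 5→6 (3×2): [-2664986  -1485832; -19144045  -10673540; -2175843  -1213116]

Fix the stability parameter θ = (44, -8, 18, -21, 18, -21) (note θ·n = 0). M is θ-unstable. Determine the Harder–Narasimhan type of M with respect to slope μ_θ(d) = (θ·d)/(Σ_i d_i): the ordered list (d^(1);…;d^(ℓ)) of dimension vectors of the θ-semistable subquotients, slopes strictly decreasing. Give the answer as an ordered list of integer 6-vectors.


Via rank(M_{q-1}∘⋯∘M_p): M ≅ I[1,5], I[3,3]^2, I[4,4], I[4,6], I[6,6]^2.
μ_θ-semistable layers: μ^(1)=18; μ^(2)=33/4; μ^(3)=-3/2; μ^(4)=-21

((0, 0, 2, 0, 1, 0); (1, 1, 1, 1, 0, 0); (0, 0, 0, 0, 1, 1); (0, 0, 0, 2, 0, 2))


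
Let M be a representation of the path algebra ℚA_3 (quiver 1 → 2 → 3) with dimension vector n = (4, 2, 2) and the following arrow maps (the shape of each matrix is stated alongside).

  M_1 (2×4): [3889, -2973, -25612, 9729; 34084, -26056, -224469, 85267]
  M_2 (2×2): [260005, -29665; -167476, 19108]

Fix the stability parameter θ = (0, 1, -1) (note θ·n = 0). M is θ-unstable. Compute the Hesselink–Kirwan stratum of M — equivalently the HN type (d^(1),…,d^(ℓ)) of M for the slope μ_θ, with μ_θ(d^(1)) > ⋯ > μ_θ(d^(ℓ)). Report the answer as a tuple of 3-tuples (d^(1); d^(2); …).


Via rank(M_{q-1}∘⋯∘M_p): M ≅ I[1,1]^2, I[1,2], I[1,3], I[3,3].
μ_θ-semistable layers: μ^(1)=1; μ^(2)=0; μ^(3)=-1

((0, 1, 0); (4, 1, 1); (0, 0, 1))


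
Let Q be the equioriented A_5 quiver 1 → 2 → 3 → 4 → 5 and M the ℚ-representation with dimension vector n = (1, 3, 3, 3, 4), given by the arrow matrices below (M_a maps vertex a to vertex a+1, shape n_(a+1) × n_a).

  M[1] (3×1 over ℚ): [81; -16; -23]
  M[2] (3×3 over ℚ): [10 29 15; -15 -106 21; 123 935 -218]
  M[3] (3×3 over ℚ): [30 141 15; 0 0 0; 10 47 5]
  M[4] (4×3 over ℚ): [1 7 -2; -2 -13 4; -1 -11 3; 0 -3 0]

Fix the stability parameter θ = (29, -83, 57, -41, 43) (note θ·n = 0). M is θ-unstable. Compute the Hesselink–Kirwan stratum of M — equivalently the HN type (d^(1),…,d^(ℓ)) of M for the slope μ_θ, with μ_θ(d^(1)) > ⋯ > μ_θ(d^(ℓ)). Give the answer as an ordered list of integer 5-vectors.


Via rank(M_{q-1}∘⋯∘M_p): M ≅ I[1,5], I[2,3]^2, I[4,5]^2, I[5,5].
μ_θ-semistable layers: μ^(1)=57; μ^(2)=43; μ^(3)=8; μ^(4)=-27; μ^(5)=-41; μ^(6)=-83

((0, 0, 2, 0, 0); (0, 0, 0, 0, 4); (0, 0, 1, 1, 0); (1, 1, 0, 0, 0); (0, 0, 0, 2, 0); (0, 2, 0, 0, 0))


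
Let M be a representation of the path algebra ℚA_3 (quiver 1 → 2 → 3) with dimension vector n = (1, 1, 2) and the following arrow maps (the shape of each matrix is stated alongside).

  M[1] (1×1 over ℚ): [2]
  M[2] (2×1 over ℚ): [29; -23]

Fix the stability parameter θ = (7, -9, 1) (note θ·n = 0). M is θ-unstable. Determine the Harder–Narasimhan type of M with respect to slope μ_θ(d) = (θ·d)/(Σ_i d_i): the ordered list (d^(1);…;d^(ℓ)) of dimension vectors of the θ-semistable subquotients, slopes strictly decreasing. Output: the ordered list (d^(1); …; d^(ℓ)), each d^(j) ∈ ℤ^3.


Via rank(M_{q-1}∘⋯∘M_p): M ≅ I[1,3], I[3,3].
μ_θ-semistable layers: μ^(1)=1; μ^(2)=-1

((0, 0, 2); (1, 1, 0))


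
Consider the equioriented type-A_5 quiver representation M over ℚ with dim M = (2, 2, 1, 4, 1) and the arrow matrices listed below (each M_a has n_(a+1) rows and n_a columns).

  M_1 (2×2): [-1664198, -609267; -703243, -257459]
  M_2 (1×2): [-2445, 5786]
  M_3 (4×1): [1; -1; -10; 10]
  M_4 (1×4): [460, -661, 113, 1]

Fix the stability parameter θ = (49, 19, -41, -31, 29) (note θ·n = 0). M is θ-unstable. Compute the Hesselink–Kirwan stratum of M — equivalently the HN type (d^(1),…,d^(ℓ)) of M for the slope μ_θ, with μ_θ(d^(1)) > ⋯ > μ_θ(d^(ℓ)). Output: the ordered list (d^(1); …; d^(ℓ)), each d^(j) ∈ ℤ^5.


Barcode: M ≅ I[1,2], I[1,5], I[4,4]^3. HN layers by μ_θ (4 steps, strictly decreasing):
  μ^(1)=34; μ^(2)=29; μ^(3)=-1; μ^(4)=-31

((1, 1, 0, 0, 0); (0, 0, 0, 0, 1); (1, 1, 1, 1, 0); (0, 0, 0, 3, 0))


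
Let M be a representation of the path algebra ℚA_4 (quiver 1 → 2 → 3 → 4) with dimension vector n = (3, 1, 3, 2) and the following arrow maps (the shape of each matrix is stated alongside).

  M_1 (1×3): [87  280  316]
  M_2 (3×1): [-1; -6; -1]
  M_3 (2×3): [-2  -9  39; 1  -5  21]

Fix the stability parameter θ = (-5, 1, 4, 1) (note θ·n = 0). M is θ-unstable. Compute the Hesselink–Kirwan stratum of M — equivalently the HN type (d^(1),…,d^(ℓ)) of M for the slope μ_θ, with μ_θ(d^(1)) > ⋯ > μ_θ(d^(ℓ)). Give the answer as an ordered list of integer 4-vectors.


Via rank(M_{q-1}∘⋯∘M_p): M ≅ I[1,1]^2, I[1,4], I[3,3], I[3,4].
μ_θ-semistable layers: μ^(1)=4; μ^(2)=5/2; μ^(3)=1; μ^(4)=-5

((0, 0, 1, 0); (0, 0, 2, 2); (0, 1, 0, 0); (3, 0, 0, 0))


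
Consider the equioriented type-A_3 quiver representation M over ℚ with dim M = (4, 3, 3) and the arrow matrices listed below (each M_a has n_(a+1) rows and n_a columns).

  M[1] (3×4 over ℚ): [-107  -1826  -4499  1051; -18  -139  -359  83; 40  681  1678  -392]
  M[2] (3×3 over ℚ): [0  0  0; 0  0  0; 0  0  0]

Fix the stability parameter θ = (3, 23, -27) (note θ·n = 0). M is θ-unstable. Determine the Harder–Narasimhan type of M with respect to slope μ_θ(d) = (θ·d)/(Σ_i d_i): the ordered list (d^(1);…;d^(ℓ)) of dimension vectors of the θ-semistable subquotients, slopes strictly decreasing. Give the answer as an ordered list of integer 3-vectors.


Via rank(M_{q-1}∘⋯∘M_p): M ≅ I[1,1], I[1,2]^3, I[3,3]^3.
μ_θ-semistable layers: μ^(1)=23; μ^(2)=3; μ^(3)=-27

((0, 3, 0); (4, 0, 0); (0, 0, 3))


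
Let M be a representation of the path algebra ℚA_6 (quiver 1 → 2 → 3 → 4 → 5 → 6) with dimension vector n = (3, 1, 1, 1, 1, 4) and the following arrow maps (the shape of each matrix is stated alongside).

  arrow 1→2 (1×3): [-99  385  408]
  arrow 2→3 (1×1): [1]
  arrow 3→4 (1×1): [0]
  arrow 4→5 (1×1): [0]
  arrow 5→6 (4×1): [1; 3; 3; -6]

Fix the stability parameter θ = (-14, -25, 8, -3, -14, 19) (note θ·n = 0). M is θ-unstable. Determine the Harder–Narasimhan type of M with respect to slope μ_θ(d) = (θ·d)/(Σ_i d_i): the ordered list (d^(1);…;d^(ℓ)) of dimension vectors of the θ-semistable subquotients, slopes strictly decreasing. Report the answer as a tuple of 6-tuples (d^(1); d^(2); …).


Interval decomposition of M: I[1,1]^2, I[1,3], I[4,4], I[5,6], I[6,6]^3.
HN type (ℓ=5): μ^(1)=19; μ^(2)=8; μ^(3)=-3; μ^(4)=-14; μ^(5)=-39/2

((0, 0, 0, 0, 0, 4); (0, 0, 1, 0, 0, 0); (0, 0, 0, 1, 0, 0); (2, 0, 0, 0, 1, 0); (1, 1, 0, 0, 0, 0))


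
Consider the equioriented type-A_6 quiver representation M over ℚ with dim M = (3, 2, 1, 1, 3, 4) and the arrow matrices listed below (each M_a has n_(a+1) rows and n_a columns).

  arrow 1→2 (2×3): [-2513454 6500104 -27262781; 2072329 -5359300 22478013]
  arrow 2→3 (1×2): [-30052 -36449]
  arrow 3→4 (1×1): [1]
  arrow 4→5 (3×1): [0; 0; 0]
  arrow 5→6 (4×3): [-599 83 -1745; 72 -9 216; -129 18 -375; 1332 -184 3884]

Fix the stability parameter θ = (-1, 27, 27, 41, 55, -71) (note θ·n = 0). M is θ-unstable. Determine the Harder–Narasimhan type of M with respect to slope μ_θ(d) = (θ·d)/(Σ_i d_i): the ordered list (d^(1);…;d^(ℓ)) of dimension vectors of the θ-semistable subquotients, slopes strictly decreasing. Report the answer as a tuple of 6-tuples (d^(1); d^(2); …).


Via rank(M_{q-1}∘⋯∘M_p): M ≅ I[1,1], I[1,2], I[1,4], I[5,5], I[5,6]^2, I[6,6]^2.
μ_θ-semistable layers: μ^(1)=55; μ^(2)=41; μ^(3)=27; μ^(4)=-1; μ^(5)=-8; μ^(6)=-71

((0, 0, 0, 0, 1, 0); (0, 0, 0, 1, 0, 0); (0, 2, 1, 0, 0, 0); (3, 0, 0, 0, 0, 0); (0, 0, 0, 0, 2, 2); (0, 0, 0, 0, 0, 2))


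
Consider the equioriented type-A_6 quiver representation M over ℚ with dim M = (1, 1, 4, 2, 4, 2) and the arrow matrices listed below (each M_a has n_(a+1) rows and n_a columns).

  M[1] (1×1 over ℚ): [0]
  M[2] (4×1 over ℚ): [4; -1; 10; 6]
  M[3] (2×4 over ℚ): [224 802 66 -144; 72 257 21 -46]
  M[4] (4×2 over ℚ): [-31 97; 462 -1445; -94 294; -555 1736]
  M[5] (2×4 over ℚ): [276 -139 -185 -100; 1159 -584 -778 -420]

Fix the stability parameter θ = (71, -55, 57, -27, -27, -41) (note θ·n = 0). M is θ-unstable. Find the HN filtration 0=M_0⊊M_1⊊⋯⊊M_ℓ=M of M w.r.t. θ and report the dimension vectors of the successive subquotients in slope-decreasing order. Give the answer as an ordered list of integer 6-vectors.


Interval decomposition of M: I[1,1], I[2,6], I[3,3]^2, I[3,6], I[5,5]^2.
HN type (ℓ=5): μ^(1)=71; μ^(2)=57; μ^(3)=-19/2; μ^(4)=-27; μ^(5)=-55

((1, 0, 0, 0, 0, 0); (0, 0, 2, 0, 0, 0); (0, 0, 2, 2, 2, 2); (0, 0, 0, 0, 2, 0); (0, 1, 0, 0, 0, 0))


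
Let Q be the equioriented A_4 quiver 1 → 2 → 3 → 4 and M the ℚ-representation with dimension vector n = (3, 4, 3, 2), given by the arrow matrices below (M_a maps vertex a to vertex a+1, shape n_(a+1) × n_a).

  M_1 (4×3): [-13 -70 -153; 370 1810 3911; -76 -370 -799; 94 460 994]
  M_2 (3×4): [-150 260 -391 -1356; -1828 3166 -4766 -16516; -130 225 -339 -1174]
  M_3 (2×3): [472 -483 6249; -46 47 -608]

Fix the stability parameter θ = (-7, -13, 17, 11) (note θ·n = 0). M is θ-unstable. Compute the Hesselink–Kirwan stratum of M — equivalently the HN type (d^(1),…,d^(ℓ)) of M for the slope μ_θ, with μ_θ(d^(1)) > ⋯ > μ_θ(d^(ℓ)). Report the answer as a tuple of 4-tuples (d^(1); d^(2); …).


Via rank(M_{q-1}∘⋯∘M_p): M ≅ I[1,1], I[1,2], I[1,4], I[2,2], I[2,4], I[3,3].
μ_θ-semistable layers: μ^(1)=17; μ^(2)=14; μ^(3)=-7; μ^(4)=-10; μ^(5)=-13

((0, 0, 1, 0); (0, 0, 2, 2); (1, 0, 0, 0); (2, 2, 0, 0); (0, 2, 0, 0))


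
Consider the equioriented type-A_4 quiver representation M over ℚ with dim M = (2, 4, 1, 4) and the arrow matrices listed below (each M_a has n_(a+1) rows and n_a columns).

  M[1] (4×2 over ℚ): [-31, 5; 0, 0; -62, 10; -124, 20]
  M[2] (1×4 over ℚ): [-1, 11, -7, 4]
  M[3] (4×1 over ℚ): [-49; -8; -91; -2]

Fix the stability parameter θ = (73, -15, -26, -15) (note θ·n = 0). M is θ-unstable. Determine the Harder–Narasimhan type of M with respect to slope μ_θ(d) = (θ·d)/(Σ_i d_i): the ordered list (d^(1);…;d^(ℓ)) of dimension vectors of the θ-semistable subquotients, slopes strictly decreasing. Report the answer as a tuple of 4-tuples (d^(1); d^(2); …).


Interval decomposition of M: I[1,1], I[1,4], I[2,2]^3, I[4,4]^3.
HN type (ℓ=3): μ^(1)=73; μ^(2)=17/4; μ^(3)=-15

((1, 0, 0, 0); (1, 1, 1, 1); (0, 3, 0, 3))


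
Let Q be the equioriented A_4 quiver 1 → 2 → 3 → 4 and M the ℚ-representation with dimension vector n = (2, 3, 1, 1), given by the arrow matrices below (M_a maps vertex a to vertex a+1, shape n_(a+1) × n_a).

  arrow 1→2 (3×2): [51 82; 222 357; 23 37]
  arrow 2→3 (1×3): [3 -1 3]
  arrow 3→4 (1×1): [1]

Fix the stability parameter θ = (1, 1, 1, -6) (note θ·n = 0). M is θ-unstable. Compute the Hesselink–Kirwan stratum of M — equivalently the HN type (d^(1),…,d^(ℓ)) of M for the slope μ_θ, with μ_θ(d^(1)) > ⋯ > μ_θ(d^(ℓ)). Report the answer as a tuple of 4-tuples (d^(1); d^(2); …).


Via rank(M_{q-1}∘⋯∘M_p): M ≅ I[1,2]^2, I[2,4].
μ_θ-semistable layers: μ^(1)=1; μ^(2)=-4/3

((2, 2, 0, 0); (0, 1, 1, 1))


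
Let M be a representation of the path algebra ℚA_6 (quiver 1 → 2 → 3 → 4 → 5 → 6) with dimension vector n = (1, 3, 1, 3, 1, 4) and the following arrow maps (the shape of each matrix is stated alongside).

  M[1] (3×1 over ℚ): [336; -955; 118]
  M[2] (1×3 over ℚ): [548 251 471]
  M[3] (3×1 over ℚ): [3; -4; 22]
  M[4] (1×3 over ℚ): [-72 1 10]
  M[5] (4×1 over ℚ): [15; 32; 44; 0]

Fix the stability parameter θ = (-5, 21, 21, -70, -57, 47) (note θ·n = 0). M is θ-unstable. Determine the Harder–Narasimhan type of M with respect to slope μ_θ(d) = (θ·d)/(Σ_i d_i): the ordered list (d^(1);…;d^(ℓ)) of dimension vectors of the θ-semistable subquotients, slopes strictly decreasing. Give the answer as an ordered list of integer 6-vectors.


Interval decomposition of M: I[1,4], I[2,2]^2, I[4,4], I[4,6], I[6,6]^3.
HN type (ℓ=5): μ^(1)=47; μ^(2)=21; μ^(3)=-33/4; μ^(4)=-57; μ^(5)=-70

((0, 0, 0, 0, 0, 4); (0, 2, 0, 0, 0, 0); (1, 1, 1, 1, 0, 0); (0, 0, 0, 0, 1, 0); (0, 0, 0, 2, 0, 0))


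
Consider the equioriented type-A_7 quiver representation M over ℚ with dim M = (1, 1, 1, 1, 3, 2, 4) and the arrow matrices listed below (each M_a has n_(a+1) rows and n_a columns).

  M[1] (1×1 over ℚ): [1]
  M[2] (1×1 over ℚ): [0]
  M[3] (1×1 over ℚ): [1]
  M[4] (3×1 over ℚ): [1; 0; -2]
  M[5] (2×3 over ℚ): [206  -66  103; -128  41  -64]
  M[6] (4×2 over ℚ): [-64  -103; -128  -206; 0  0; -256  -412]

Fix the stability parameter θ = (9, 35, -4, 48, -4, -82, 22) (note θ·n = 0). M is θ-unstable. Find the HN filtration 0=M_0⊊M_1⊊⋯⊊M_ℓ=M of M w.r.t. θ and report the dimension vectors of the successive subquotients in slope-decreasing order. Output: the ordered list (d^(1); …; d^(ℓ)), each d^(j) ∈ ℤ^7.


Via rank(M_{q-1}∘⋯∘M_p): M ≅ I[1,2], I[3,5], I[5,6], I[5,7], I[7,7]^3.
μ_θ-semistable layers: μ^(1)=35; μ^(2)=22; μ^(3)=9; μ^(4)=-4; μ^(5)=-43

((0, 1, 0, 0, 0, 0, 0); (0, 0, 0, 1, 1, 0, 4); (1, 0, 0, 0, 0, 0, 0); (0, 0, 1, 0, 0, 0, 0); (0, 0, 0, 0, 2, 2, 0))


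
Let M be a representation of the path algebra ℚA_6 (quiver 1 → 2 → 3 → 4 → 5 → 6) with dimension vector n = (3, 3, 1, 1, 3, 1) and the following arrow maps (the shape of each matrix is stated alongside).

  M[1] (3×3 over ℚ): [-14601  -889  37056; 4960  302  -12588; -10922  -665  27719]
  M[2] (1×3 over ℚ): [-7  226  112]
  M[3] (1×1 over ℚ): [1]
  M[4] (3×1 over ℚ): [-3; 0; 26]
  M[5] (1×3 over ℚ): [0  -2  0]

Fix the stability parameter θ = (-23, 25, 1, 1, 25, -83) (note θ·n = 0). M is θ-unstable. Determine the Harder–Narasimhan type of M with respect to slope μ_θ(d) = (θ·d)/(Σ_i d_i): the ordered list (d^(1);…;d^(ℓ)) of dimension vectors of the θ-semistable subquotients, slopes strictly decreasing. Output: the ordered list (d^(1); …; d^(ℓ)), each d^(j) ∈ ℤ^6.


Via rank(M_{q-1}∘⋯∘M_p): M ≅ I[1,2]^2, I[1,5], I[5,5], I[5,6].
μ_θ-semistable layers: μ^(1)=25; μ^(2)=9; μ^(3)=-23; μ^(4)=-29

((0, 2, 0, 0, 2, 0); (0, 1, 1, 1, 0, 0); (3, 0, 0, 0, 0, 0); (0, 0, 0, 0, 1, 1))


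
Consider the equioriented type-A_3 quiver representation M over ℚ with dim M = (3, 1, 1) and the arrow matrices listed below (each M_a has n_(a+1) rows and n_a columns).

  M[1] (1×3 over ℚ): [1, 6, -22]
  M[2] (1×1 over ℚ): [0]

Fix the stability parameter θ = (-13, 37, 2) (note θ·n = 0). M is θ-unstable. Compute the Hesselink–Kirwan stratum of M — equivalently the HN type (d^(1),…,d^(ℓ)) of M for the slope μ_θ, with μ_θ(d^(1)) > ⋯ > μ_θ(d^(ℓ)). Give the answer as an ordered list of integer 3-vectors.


Via rank(M_{q-1}∘⋯∘M_p): M ≅ I[1,1]^2, I[1,2], I[3,3].
μ_θ-semistable layers: μ^(1)=37; μ^(2)=2; μ^(3)=-13

((0, 1, 0); (0, 0, 1); (3, 0, 0))


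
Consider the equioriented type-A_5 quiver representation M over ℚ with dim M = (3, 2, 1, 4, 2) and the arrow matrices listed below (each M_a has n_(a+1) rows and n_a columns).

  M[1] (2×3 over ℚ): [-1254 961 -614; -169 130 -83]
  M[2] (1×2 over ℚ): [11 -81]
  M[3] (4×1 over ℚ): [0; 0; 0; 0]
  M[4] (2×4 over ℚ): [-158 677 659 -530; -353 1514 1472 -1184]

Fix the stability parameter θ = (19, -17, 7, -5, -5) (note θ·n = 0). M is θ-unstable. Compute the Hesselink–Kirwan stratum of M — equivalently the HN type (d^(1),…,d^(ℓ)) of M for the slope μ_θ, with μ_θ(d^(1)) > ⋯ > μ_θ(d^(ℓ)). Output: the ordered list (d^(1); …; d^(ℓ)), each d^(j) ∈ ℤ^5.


Barcode: M ≅ I[1,1], I[1,2], I[1,3], I[4,4]^2, I[4,5]^2. HN layers by μ_θ (4 steps, strictly decreasing):
  μ^(1)=19; μ^(2)=7; μ^(3)=1; μ^(4)=-5

((1, 0, 0, 0, 0); (0, 0, 1, 0, 0); (2, 2, 0, 0, 0); (0, 0, 0, 4, 2))


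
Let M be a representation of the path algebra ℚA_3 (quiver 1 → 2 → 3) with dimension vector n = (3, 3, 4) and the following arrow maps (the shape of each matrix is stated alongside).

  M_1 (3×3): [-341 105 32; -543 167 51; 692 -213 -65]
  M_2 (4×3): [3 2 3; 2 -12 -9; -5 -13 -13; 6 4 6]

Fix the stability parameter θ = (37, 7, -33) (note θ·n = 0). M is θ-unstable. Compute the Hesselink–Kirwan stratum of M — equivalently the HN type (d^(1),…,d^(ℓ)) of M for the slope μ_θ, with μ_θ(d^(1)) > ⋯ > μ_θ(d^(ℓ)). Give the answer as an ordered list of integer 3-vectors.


Interval decomposition of M: I[1,3]^3, I[3,3].
HN type (ℓ=2): μ^(1)=11/3; μ^(2)=-33

((3, 3, 3); (0, 0, 1))
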